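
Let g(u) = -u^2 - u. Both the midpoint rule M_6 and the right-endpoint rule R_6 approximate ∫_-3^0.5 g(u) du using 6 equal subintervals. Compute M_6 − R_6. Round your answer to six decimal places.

M_6 ≈ -4.56741898.
R_6 ≈ -3.33391204.
M_6 − R_6 ≈ -1.233507.

-1.233507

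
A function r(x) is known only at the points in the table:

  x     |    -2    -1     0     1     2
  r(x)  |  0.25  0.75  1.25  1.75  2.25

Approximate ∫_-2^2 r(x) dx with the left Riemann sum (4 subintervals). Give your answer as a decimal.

4

Δx = 1.
Sum = 1·[0.25 + 0.75 + 1.25 + 1.75] = 4.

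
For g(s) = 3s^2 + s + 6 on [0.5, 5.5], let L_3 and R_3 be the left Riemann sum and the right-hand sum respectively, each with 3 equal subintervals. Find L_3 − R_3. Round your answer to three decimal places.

-158.333

L_3 ≈ 139.02778.
R_3 ≈ 297.36111.
L_3 − R_3 ≈ -158.333.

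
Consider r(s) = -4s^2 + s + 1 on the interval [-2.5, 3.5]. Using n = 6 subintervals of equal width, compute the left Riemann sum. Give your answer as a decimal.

-64

Δs = (3.5 − (-2.5))/6 = 1.
Left endpoints: -2.5, -1.5, -0.5, 0.5, 1.5, 2.5.
r(-2.5) = -26.5, r(-1.5) = -9.5, r(-0.5) = -0.5, r(0.5) = 0.5, r(1.5) = -6.5, r(2.5) = -21.5.
Sum = Δs · [r(-2.5) + r(-1.5) + r(-0.5) + ...].
Sum = -64.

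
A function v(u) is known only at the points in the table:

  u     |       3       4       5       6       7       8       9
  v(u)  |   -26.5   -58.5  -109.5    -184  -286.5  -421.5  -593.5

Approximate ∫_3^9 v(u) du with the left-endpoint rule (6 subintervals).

-1086.5

Δu = 1.
Sum = 1·[(-26.5) + (-58.5) + (-109.5) + (-184) + (-286.5) + (-421.5)] = -1086.5.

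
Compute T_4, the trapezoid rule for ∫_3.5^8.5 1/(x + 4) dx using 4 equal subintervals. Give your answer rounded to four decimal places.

Δx = (8.5 − 3.5)/4 = 1.25.
f(3.5) = 2/15, f(4.75) = 4/35, f(6) = 0.1, f(7.25) = 4/45, f(8.5) = 0.08.
T_4 = (Δx/2)·[f(x_0) + 2f(x_1) + 2f(x_2) + 2f(x_3) + f(x_4)].
Sum ≈ 0.5123.

0.5123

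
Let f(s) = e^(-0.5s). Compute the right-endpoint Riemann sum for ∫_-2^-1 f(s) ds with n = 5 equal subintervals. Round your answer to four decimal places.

Δs = (-1 − (-2))/5 = 0.2.
Right endpoints: -1.8, -1.6, -1.4, -1.2, -1.
f(-1.8) ≈ 2.4596, f(-1.6) ≈ 2.2255, f(-1.4) ≈ 2.0138, f(-1.2) ≈ 1.8221, f(-1) ≈ 1.6487.
Sum = Δs · [f(-1.8) + f(-1.6) + f(-1.4) + f(-1.2) + f(-1)].
Sum ≈ 2.0339.

2.0339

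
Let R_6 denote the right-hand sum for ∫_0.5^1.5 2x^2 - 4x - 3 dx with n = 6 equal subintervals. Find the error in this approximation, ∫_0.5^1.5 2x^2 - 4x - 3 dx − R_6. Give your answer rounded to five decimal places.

Exact integral: ∫_0.5^1.5 f(x) dx ≈ -4.8333333.
R_6 ≈ -4.8240741.
Error ≈ -4.8333333 − (-4.8240741) ≈ -0.00926.

-0.00926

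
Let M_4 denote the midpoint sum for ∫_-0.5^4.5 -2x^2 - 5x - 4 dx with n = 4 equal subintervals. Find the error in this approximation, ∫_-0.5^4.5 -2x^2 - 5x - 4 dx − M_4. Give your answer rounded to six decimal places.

Exact integral: ∫_-0.5^4.5 f(x) dx ≈ -130.83333333.
M_4 = -129.53125.
Error ≈ -130.83333333 − (-129.53125) ≈ -1.302083.

-1.302083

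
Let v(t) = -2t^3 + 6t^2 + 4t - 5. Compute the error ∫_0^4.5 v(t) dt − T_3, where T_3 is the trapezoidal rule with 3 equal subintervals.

Exact integral: ∫_0^4.5 v(t) dt = -4.78125.
T_3 = -17.4375.
Error = -4.78125 − (-17.4375) = 12.65625.

12.65625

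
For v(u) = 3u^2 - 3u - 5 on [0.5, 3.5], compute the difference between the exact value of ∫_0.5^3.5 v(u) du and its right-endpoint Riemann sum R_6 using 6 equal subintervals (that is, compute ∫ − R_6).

-7.125

Exact integral: ∫_0.5^3.5 v(u) du = 9.75.
R_6 = 16.875.
Error = 9.75 − 16.875 = -7.125.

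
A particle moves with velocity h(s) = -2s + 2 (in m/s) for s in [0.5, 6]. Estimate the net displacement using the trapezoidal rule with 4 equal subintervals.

-24.75

Δs = (6 − 0.5)/4 = 1.375.
h(0.5) = 1, h(1.875) = -1.75, h(3.25) = -4.5, h(4.625) = -7.25, h(6) = -10.
T_4 = (Δs/2)·[h(s_0) + 2h(s_1) + 2h(s_2) + 2h(s_3) + h(s_4)].
Sum = -24.75.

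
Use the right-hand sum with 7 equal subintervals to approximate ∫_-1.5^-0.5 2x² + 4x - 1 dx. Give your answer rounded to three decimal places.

-2.827

Δx = (-0.5 − (-1.5))/7 = 1/7.
Right endpoints: -19/14, -17/14, -15/14, -13/14, -11/14, -9/14, -0.5.
f(-19/14) = -269/98, f(-17/14) = -285/98, f(-15/14) = -293/98, f(-13/14) = -293/98, f(-11/14) = -285/98, f(-9/14) = -269/98, f(-0.5) = -2.5.
Sum = Δx · [f(-19/14) + f(-17/14) + f(-15/14) + ...].
Sum ≈ -2.827.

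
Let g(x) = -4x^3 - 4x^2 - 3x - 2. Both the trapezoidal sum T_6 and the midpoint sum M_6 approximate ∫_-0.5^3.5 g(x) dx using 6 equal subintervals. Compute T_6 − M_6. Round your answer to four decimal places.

T_6 ≈ -239.851852.
M_6 ≈ -230.074074.
T_6 − M_6 ≈ -9.7778.

-9.7778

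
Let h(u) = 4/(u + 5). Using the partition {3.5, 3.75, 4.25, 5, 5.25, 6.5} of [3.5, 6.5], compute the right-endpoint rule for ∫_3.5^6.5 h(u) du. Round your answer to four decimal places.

1.1628

Subinterval widths: 0.25, 0.5, 0.75, 0.25, 1.25.
Right endpoints: 3.75, 4.25, 5, 5.25, 6.5.
h(3.75) = 16/35, h(4.25) = 16/37, h(5) = 0.4, h(5.25) = 16/41, h(6.5) = 8/23.
Sum = Σ Δu_i · h(u_i).
Sum ≈ 1.1628.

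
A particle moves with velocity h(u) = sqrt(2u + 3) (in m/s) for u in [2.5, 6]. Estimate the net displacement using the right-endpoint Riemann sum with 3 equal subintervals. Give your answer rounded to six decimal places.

Δu = (6 − 2.5)/3 = 7/6.
Right endpoints: 11/3, 29/6, 6.
h(11/3) ≈ 3.214550, h(29/6) ≈ 3.559026, h(6) ≈ 3.872983.
Sum = Δu · [h(11/3) + h(29/6) + h(6)].
Sum ≈ 12.420986.

12.420986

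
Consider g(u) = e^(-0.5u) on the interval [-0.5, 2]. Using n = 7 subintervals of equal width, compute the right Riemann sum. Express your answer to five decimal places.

Δu = (2 − (-0.5))/7 = 5/14.
Right endpoints: -1/7, 3/14, 4/7, 13/14, 9/7, 23/14, 2.
g(-1/7) ≈ 1.07404, g(3/14) ≈ 0.89840, g(4/7) ≈ 0.75148, g(13/14) ≈ 0.62858, g(9/7) ≈ 0.52579, g(23/14) ≈ 0.43980, g(2) ≈ 0.36788.
Sum = Δu · [g(-1/7) + g(3/14) + g(4/7) + ...].
Sum ≈ 1.67356.

1.67356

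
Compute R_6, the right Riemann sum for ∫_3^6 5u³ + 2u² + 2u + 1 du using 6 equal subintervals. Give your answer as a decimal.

Δu = (6 − 3)/6 = 0.5.
Right endpoints: 3.5, 4, 4.5, 5, 5.5, 6.
f(3.5) = 246.875, f(4) = 361, f(4.5) = 506.125, f(5) = 686, f(5.5) = 904.375, f(6) = 1165.
Sum = Δu · [f(3.5) + f(4) + f(4.5) + ...].
Sum = 1934.6875.

1934.6875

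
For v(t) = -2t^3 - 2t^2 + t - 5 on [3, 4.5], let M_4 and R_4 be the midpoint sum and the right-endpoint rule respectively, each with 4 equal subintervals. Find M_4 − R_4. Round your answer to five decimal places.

M_4 ≈ -208.7255859.
R_4 ≈ -238.0019531.
M_4 − R_4 ≈ 29.27637.

29.27637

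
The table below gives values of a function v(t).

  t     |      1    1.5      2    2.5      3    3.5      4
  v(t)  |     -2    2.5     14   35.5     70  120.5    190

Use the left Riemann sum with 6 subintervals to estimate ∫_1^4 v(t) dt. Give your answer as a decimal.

120.25

Δt = 0.5.
Sum = 0.5·[(-2) + 2.5 + 14 + 35.5 + 70 + 120.5] = 120.25.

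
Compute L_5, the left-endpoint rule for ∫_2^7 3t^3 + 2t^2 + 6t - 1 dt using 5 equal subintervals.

1615

Δt = (7 − 2)/5 = 1.
Left endpoints: 2, 3, 4, 5, 6.
f(2) = 43, f(3) = 116, f(4) = 247, f(5) = 454, f(6) = 755.
Sum = Δt · [f(2) + f(3) + f(4) + f(5) + f(6)].
Sum = 1615.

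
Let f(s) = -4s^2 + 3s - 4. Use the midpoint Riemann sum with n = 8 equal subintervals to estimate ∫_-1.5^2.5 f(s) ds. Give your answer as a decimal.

Δs = (2.5 − (-1.5))/8 = 0.5.
Midpoints: -1.25, -0.75, -0.25, 0.25, 0.75, 1.25, 1.75, 2.25.
f(-1.25) = -14, f(-0.75) = -8.5, f(-0.25) = -5, f(0.25) = -3.5, f(0.75) = -4, f(1.25) = -6.5, f(1.75) = -11, f(2.25) = -17.5.
Sum = Δs · [f(-1.25) + f(-0.75) + f(-0.25) + ...].
Sum = -35.

-35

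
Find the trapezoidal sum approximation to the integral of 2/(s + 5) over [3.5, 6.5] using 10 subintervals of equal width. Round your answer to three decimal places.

0.605

Δs = (6.5 − 3.5)/10 = 0.3.
f(3.5) = 4/17, f(3.8) = 5/22, f(4.1) = 20/91, f(4.4) = 10/47, f(4.7) = 20/97, f(5) = 0.2, f(5.3) = 20/103, f(5.6) = 10/53, f(5.9) = 20/109, f(6.2) = 5/28, f(6.5) = 4/23.
T_10 = (Δs/2)·[f(s_0) + 2f(s_1) + ... + 2f(s_{9}) + f(s_10)].
Sum ≈ 0.605.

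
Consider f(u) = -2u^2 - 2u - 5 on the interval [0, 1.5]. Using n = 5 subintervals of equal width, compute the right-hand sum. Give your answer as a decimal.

-13.17

Δu = (1.5 − 0)/5 = 0.3.
Right endpoints: 0.3, 0.6, 0.9, 1.2, 1.5.
f(0.3) = -5.78, f(0.6) = -6.92, f(0.9) = -8.42, f(1.2) = -10.28, f(1.5) = -12.5.
Sum = Δu · [f(0.3) + f(0.6) + f(0.9) + f(1.2) + f(1.5)].
Sum = -13.17.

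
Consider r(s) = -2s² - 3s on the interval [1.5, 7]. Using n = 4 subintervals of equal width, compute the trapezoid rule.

-300.0078125

Δs = (7 − 1.5)/4 = 1.375.
r(1.5) = -9, r(2.875) = -25.15625, r(4.25) = -48.875, r(5.625) = -80.15625, r(7) = -119.
T_4 = (Δs/2)·[r(s_0) + 2r(s_1) + 2r(s_2) + 2r(s_3) + r(s_4)].
Sum = -300.0078125.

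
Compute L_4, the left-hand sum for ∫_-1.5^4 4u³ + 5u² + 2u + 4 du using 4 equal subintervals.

193.53125

Δu = (4 − (-1.5))/4 = 1.375.
Left endpoints: -1.5, -0.125, 1.25, 2.625.
f(-1.5) = -1.25, f(-0.125) = 3.8203125, f(1.25) = 22.125, f(2.625) = 116.0546875.
Sum = Δu · [f(-1.5) + f(-0.125) + f(1.25) + f(2.625)].
Sum = 193.53125.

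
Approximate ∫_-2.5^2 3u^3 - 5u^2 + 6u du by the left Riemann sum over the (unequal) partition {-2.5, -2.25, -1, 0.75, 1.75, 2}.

-133.2421875

Subinterval widths: 0.25, 1.25, 1.75, 1, 0.25.
Left endpoints: -2.5, -2.25, -1, 0.75, 1.75.
f(-2.5) = -93.125, f(-2.25) = -72.984375, f(-1) = -14, f(0.75) = 2.953125, f(1.75) = 11.265625.
Sum = Σ Δu_i · f(u_i).
Sum = -133.2421875.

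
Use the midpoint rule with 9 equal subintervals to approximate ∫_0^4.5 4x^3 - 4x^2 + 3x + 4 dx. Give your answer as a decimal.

334.78125

Δx = (4.5 − 0)/9 = 0.5.
Midpoints: 0.25, 0.75, 1.25, 1.75, 2.25, 2.75, 3.25, 3.75, 4.25.
f(0.25) = 4.5625, f(0.75) = 5.6875, f(1.25) = 9.3125, f(1.75) = 18.4375, f(2.25) = 36.0625, f(2.75) = 65.1875, f(3.25) = 108.8125, f(3.75) = 169.9375, f(4.25) = 251.5625.
Sum = Δx · [f(0.25) + f(0.75) + f(1.25) + ...].
Sum = 334.78125.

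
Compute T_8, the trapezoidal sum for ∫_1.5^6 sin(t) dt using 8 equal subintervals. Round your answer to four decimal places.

-0.8659

Δt = (6 − 1.5)/8 = 0.5625.
f(1.5) ≈ 0.9975, f(2.0625) ≈ 0.8815, f(2.625) ≈ 0.4939, f(3.1875) ≈ -0.0459, f(3.75) ≈ -0.5716, f(4.3125) ≈ -0.9211, f(4.875) ≈ -0.9868, f(5.4375) ≈ -0.7484, f(6) ≈ -0.2794.
T_8 = (Δt/2)·[f(t_0) + 2f(t_1) + ... + 2f(t_{7}) + f(t_8)].
Sum ≈ -0.8659.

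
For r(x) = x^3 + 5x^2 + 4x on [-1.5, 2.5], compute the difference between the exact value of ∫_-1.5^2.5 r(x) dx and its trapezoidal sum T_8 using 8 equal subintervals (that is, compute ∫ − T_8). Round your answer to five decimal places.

-1.08333

Exact integral: ∫_-1.5^2.5 r(x) dx ≈ 48.1666667.
T_8 = 49.25.
Error ≈ 48.1666667 − 49.25 ≈ -1.08333.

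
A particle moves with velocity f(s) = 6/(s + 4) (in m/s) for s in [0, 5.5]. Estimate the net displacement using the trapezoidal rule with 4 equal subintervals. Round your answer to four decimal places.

5.2380

Δs = (5.5 − 0)/4 = 1.375.
f(0) = 1.5, f(1.375) = 48/43, f(2.75) = 8/9, f(4.125) = 48/65, f(5.5) = 12/19.
T_4 = (Δs/2)·[f(s_0) + 2f(s_1) + 2f(s_2) + 2f(s_3) + f(s_4)].
Sum ≈ 5.2380.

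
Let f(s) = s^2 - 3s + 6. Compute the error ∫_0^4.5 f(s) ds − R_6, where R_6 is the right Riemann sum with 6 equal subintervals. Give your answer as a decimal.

Exact integral: ∫_0^4.5 f(s) ds = 27.
R_6 = 29.953125.
Error = 27 − 29.953125 = -2.953125.

-2.953125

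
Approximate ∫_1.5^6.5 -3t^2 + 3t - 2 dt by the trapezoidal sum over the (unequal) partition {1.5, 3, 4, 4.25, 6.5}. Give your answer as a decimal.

Subinterval widths: 1.5, 1, 0.25, 2.25.
f(1.5) = -4.25, f(3) = -20, f(4) = -38, f(4.25) = -43.4375, f(6.5) = -109.25.
On each subinterval the trapezoid contributes (Δt_i/2)·[f(t_{i-1}) + f(t_i)].
Sum = -229.140625.

-229.140625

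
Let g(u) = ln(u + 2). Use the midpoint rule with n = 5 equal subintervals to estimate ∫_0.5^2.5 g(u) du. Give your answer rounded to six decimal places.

2.478803

Δu = (2.5 − 0.5)/5 = 0.4.
Midpoints: 0.7, 1.1, 1.5, 1.9, 2.3.
g(0.7) ≈ 0.993252, g(1.1) ≈ 1.131402, g(1.5) ≈ 1.252763, g(1.9) ≈ 1.360977, g(2.3) ≈ 1.458615.
Sum = Δu · [g(0.7) + g(1.1) + g(1.5) + g(1.9) + g(2.3)].
Sum ≈ 2.478803.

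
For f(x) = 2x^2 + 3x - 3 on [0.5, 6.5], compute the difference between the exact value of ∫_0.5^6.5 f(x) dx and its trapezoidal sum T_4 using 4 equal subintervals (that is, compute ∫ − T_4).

-4.5

Exact integral: ∫_0.5^6.5 f(x) dx = 228.
T_4 = 232.5.
Error = 228 − 232.5 = -4.5.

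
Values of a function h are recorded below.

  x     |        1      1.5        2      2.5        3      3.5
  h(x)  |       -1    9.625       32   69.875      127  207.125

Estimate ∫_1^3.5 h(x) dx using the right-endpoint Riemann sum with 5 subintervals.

Δx = 0.5.
Sum = 0.5·[9.625 + 32 + 69.875 + 127 + 207.125] = 222.8125.

222.8125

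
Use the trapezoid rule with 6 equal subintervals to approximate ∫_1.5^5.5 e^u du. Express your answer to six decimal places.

249.041707

Δu = (5.5 − 1.5)/6 = 2/3.
f(1.5) ≈ 4.481689, f(13/6) ≈ 8.729138, f(17/6) ≈ 17.002040, f(3.5) ≈ 33.115452, f(25/6) ≈ 64.500093, f(29/6) ≈ 125.629027, f(5.5) ≈ 244.691932.
T_6 = (Δu/2)·[f(u_0) + 2f(u_1) + ... + 2f(u_{5}) + f(u_6)].
Sum ≈ 249.041707.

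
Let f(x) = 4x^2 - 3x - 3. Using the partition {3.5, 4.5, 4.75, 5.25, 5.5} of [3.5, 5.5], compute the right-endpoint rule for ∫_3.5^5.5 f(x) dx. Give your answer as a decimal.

Subinterval widths: 1, 0.25, 0.5, 0.25.
Right endpoints: 4.5, 4.75, 5.25, 5.5.
f(4.5) = 64.5, f(4.75) = 73, f(5.25) = 91.5, f(5.5) = 101.5.
Sum = Σ Δx_i · f(x_i).
Sum = 153.875.

153.875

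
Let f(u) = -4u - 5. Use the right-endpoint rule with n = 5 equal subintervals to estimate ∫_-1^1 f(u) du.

Δu = (1 − (-1))/5 = 0.4.
Right endpoints: -0.6, -0.2, 0.2, 0.6, 1.
f(-0.6) = -2.6, f(-0.2) = -4.2, f(0.2) = -5.8, f(0.6) = -7.4, f(1) = -9.
Sum = Δu · [f(-0.6) + f(-0.2) + f(0.2) + f(0.6) + f(1)].
Sum = -11.6.

-11.6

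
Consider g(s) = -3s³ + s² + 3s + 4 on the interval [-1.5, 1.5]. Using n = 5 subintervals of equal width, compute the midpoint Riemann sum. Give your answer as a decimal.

14.16

Δs = (1.5 − (-1.5))/5 = 0.6.
Midpoints: -1.2, -0.6, 0, 0.6, 1.2.
g(-1.2) = 7.024, g(-0.6) = 3.208, g(0) = 4, g(0.6) = 5.512, g(1.2) = 3.856.
Sum = Δs · [g(-1.2) + g(-0.6) + g(0) + g(0.6) + g(1.2)].
Sum = 14.16.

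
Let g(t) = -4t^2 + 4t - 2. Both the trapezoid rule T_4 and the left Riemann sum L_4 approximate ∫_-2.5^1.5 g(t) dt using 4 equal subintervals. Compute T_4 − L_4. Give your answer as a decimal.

T_4 = -44.
L_4 = -60.
T_4 − L_4 = 16.

16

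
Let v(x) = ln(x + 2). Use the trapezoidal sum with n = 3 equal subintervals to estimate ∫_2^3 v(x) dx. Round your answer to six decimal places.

1.501549

Δx = (3 − 2)/3 = 1/3.
v(2) ≈ 1.386294, v(7/3) ≈ 1.466337, v(8/3) ≈ 1.540445, v(3) ≈ 1.609438.
T_3 = (Δx/2)·[v(x_0) + 2v(x_1) + 2v(x_2) + v(x_3)].
Sum ≈ 1.501549.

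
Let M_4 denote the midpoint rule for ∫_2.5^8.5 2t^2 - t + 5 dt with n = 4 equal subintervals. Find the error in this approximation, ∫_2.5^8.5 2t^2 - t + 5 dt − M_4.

Exact integral: ∫_2.5^8.5 f(t) dt = 396.
M_4 = 393.75.
Error = 396 − 393.75 = 2.25.

2.25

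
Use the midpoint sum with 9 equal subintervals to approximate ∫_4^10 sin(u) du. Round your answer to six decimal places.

0.188907

Δu = (10 − 4)/9 = 2/3.
Midpoints: 13/3, 5, 17/3, 19/3, 7, 23/3, 25/3, 9, 29/3.
f(13/3) ≈ -0.929015, f(5) ≈ -0.958924, f(17/3) ≈ -0.578198, f(19/3) ≈ 0.050127, f(7) ≈ 0.656987, f(23/3) ≈ 0.982508, f(25/3) ≈ 0.887294, f(9) ≈ 0.412118, f(29/3) ≈ -0.239537.
Sum = Δu · [f(13/3) + f(5) + f(17/3) + ...].
Sum ≈ 0.188907.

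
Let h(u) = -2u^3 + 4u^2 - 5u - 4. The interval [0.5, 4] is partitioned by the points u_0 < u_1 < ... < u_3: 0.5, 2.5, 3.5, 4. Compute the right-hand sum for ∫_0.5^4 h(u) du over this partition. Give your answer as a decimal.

Subinterval widths: 2, 1, 0.5.
Right endpoints: 2.5, 3.5, 4.
h(2.5) = -22.75, h(3.5) = -58.25, h(4) = -88.
Sum = Σ Δu_i · h(u_i).
Sum = -147.75.

-147.75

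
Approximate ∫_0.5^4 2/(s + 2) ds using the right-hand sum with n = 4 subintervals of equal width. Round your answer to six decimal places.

Δs = (4 − 0.5)/4 = 0.875.
Right endpoints: 1.375, 2.25, 3.125, 4.
f(1.375) = 16/27, f(2.25) = 8/17, f(3.125) = 16/41, f(4) = 1/3.
Sum = Δs · [f(1.375) + f(2.25) + f(3.125) + f(4)].
Sum ≈ 1.563413.

1.563413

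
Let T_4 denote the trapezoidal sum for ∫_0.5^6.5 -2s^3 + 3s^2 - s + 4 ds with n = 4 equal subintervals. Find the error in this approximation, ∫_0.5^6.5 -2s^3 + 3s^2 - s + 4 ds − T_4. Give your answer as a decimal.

Exact integral: ∫_0.5^6.5 f(s) ds = -615.
T_4 = -655.5.
Error = -615 − (-655.5) = 40.5.

40.5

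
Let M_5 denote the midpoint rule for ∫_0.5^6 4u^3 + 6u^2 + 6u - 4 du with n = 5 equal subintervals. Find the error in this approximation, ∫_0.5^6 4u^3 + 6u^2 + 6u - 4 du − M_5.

24.95625

Exact integral: ∫_0.5^6 f(u) du = 1812.9375.
M_5 = 1787.98125.
Error = 1812.9375 − 1787.98125 = 24.95625.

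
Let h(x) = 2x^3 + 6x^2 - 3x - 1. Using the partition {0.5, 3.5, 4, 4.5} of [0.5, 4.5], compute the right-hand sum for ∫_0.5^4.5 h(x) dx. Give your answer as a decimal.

693.375

Subinterval widths: 3, 0.5, 0.5.
Right endpoints: 3.5, 4, 4.5.
h(3.5) = 147.75, h(4) = 211, h(4.5) = 289.25.
Sum = Σ Δx_i · h(x_i).
Sum = 693.375.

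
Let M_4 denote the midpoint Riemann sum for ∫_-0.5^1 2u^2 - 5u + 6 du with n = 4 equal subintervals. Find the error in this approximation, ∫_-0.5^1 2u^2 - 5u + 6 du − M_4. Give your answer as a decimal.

Exact integral: ∫_-0.5^1 f(u) du = 7.875.
M_4 = 7.83984375.
Error = 7.875 − 7.83984375 = 0.03515625.

0.03515625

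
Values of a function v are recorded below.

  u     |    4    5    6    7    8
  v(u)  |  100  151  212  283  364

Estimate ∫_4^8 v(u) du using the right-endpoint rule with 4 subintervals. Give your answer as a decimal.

1010

Δu = 1.
Sum = 1·[151 + 212 + 283 + 364] = 1010.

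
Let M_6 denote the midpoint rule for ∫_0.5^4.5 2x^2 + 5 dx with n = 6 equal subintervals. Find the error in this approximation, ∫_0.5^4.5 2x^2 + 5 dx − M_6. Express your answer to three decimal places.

Exact integral: ∫_0.5^4.5 f(x) dx ≈ 80.66667.
M_6 ≈ 80.37037.
Error ≈ 80.66667 − 80.37037 ≈ 0.296.

0.296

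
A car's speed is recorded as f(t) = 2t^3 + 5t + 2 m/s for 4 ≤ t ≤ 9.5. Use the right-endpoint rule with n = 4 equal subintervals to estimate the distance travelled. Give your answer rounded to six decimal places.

5321.142578

Δt = (9.5 − 4)/4 = 1.375.
Right endpoints: 5.375, 6.75, 8.125, 9.5.
f(5.375) = 339.44921875, f(6.75) = 650.84375, f(8.125) = 1115.37890625, f(9.5) = 1764.25.
Sum = Δt · [f(5.375) + f(6.75) + f(8.125) + f(9.5)].
Sum ≈ 5321.142578.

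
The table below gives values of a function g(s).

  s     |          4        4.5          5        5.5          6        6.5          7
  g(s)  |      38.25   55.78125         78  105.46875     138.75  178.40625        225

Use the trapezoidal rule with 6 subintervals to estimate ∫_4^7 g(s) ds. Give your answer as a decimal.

Δs = 0.5.
T_6 = (0.5/2)·[38.25 + 2·55.78125 + 2·78 + 2·105.46875 + 2·138.75 + 2·178.40625 + 225] = 344.015625.

344.015625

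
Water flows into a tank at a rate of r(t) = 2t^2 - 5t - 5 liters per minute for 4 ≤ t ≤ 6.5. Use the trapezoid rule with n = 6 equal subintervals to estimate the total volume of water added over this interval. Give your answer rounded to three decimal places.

62.436

Δt = (6.5 − 4)/6 = 5/12.
r(4) = 7, r(53/12) = 859/72, r(29/6) = 158/9, r(5.25) = 23.875, r(17/3) = 278/9, r(73/12) = 2779/72, r(6.5) = 47.
T_6 = (Δt/2)·[r(t_0) + 2r(t_1) + ... + 2r(t_{5}) + r(t_6)].
Sum ≈ 62.436.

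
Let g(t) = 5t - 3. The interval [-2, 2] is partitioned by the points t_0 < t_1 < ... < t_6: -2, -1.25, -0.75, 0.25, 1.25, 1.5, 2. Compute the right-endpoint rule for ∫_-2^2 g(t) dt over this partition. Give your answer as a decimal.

Subinterval widths: 0.75, 0.5, 1, 1, 0.25, 0.5.
Right endpoints: -1.25, -0.75, 0.25, 1.25, 1.5, 2.
g(-1.25) = -9.25, g(-0.75) = -6.75, g(0.25) = -1.75, g(1.25) = 3.25, g(1.5) = 4.5, g(2) = 7.
Sum = Σ Δt_i · g(t_i).
Sum = -4.1875.

-4.1875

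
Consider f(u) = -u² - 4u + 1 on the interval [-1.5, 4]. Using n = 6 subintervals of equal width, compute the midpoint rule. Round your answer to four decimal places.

Δu = (4 − (-1.5))/6 = 11/12.
Midpoints: -25/24, -0.125, 19/24, 41/24, 2.625, 85/24.
f(-25/24) = 2351/576, f(-0.125) = 1.484375, f(19/24) = -1609/576, f(41/24) = -5041/576, f(2.625) = -16.390625, f(85/24) = -14809/576.
Sum = Δu · [f(-25/24) + f(-0.125) + f(19/24) + ...].
Sum ≈ -44.0732.

-44.0732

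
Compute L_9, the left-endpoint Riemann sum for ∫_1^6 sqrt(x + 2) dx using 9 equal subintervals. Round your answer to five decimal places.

11.31342

Δx = (6 − 1)/9 = 5/9.
Left endpoints: 1, 14/9, 19/9, 8/3, 29/9, 34/9, 13/3, 44/9, 49/9.
f(1) ≈ 1.73205, f(14/9) ≈ 1.88562, f(19/9) ≈ 2.02759, f(8/3) ≈ 2.16025, f(29/9) ≈ 2.28522, f(34/9) ≈ 2.40370, f(13/3) ≈ 2.51661, f(44/9) ≈ 2.62467, f(49/9) ≈ 2.72845.
Sum = Δx · [f(1) + f(14/9) + f(19/9) + ...].
Sum ≈ 11.31342.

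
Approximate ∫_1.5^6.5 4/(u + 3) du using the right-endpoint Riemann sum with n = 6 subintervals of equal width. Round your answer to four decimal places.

Δu = (6.5 − 1.5)/6 = 5/6.
Right endpoints: 7/3, 19/6, 4, 29/6, 17/3, 6.5.
f(7/3) = 0.75, f(19/6) = 24/37, f(4) = 4/7, f(29/6) = 24/47, f(17/3) = 6/13, f(6.5) = 8/19.
Sum = Δu · [f(7/3) + f(19/6) + f(4) + ...].
Sum ≈ 2.8028.

2.8028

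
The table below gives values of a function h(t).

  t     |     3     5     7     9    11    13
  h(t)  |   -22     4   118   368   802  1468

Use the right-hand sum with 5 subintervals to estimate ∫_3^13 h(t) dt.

5520

Δt = 2.
Sum = 2·[4 + 118 + 368 + 802 + 1468] = 5520.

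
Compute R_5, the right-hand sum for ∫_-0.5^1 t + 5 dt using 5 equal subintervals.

8.1

Δt = (1 − (-0.5))/5 = 0.3.
Right endpoints: -0.2, 0.1, 0.4, 0.7, 1.
f(-0.2) = 4.8, f(0.1) = 5.1, f(0.4) = 5.4, f(0.7) = 5.7, f(1) = 6.
Sum = Δt · [f(-0.2) + f(0.1) + f(0.4) + f(0.7) + f(1)].
Sum = 8.1.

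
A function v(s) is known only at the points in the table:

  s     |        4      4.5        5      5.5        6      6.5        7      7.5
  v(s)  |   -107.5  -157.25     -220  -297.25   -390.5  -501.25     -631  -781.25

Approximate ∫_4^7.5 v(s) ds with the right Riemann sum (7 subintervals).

Δs = 0.5.
Sum = 0.5·[(-157.25) + (-220) + (-297.25) + (-390.5) + (-501.25) + (-631) + (-781.25)] = -1489.25.

-1489.25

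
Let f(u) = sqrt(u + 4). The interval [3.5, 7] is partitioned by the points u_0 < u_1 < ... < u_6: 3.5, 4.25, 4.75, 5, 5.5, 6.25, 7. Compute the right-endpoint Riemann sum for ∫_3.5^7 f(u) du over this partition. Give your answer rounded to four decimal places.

10.8130

Subinterval widths: 0.75, 0.5, 0.25, 0.5, 0.75, 0.75.
Right endpoints: 4.25, 4.75, 5, 5.5, 6.25, 7.
f(4.25) ≈ 2.8723, f(4.75) ≈ 2.9580, f(5) ≈ 3.0000, f(5.5) ≈ 3.0822, f(6.25) ≈ 3.2016, f(7) ≈ 3.3166.
Sum = Σ Δu_i · f(u_i).
Sum ≈ 10.8130.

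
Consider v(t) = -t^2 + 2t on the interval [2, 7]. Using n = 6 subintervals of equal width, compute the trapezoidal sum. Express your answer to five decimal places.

-67.24537

Δt = (7 − 2)/6 = 5/6.
v(2) = 0, v(17/6) = -85/36, v(11/3) = -55/9, v(4.5) = -11.25, v(16/3) = -160/9, v(37/6) = -925/36, v(7) = -35.
T_6 = (Δt/2)·[v(t_0) + 2v(t_1) + ... + 2v(t_{5}) + v(t_6)].
Sum ≈ -67.24537.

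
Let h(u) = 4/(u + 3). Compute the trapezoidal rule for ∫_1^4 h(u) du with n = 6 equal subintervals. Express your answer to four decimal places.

2.2420

Δu = (4 − 1)/6 = 0.5.
h(1) = 1, h(1.5) = 8/9, h(2) = 0.8, h(2.5) = 8/11, h(3) = 2/3, h(3.5) = 8/13, h(4) = 4/7.
T_6 = (Δu/2)·[h(u_0) + 2h(u_1) + ... + 2h(u_{5}) + h(u_6)].
Sum ≈ 2.2420.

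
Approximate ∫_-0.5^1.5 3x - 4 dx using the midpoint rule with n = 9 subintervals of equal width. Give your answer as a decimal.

Δx = (1.5 − (-0.5))/9 = 2/9.
Midpoints: -7/18, -1/6, 1/18, 5/18, 0.5, 13/18, 17/18, 7/6, 25/18.
f(-7/18) = -31/6, f(-1/6) = -4.5, f(1/18) = -23/6, f(5/18) = -19/6, f(0.5) = -2.5, f(13/18) = -11/6, f(17/18) = -7/6, f(7/6) = -0.5, f(25/18) = 1/6.
Sum = Δx · [f(-7/18) + f(-1/6) + f(1/18) + ...].
Sum = -5.

-5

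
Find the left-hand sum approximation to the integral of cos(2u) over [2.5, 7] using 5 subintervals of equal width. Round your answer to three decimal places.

Δu = (7 − 2.5)/5 = 0.9.
Left endpoints: 2.5, 3.4, 4.3, 5.2, 6.1.
f(2.5) ≈ 0.284, f(3.4) ≈ 0.869, f(4.3) ≈ -0.679, f(5.2) ≈ -0.561, f(6.1) ≈ 0.934.
Sum = Δu · [f(2.5) + f(3.4) + f(4.3) + f(5.2) + f(6.1)].
Sum ≈ 0.762.

0.762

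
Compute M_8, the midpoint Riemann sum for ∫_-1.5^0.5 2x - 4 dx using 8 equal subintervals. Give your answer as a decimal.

Δx = (0.5 − (-1.5))/8 = 0.25.
Midpoints: -1.375, -1.125, -0.875, -0.625, -0.375, -0.125, 0.125, 0.375.
f(-1.375) = -6.75, f(-1.125) = -6.25, f(-0.875) = -5.75, f(-0.625) = -5.25, f(-0.375) = -4.75, f(-0.125) = -4.25, f(0.125) = -3.75, f(0.375) = -3.25.
Sum = Δx · [f(-1.375) + f(-1.125) + f(-0.875) + ...].
Sum = -10.

-10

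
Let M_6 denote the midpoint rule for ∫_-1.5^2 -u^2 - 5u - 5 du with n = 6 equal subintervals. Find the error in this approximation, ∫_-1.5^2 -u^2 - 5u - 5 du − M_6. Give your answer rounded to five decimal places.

Exact integral: ∫_-1.5^2 f(u) du ≈ -25.6666667.
M_6 ≈ -25.5674190.
Error ≈ -25.6666667 − (-25.5674190) ≈ -0.09925.

-0.09925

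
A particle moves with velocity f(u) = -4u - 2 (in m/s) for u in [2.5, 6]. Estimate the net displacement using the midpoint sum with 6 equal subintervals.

Δu = (6 − 2.5)/6 = 7/12.
Midpoints: 67/24, 3.375, 95/24, 109/24, 5.125, 137/24.
f(67/24) = -79/6, f(3.375) = -15.5, f(95/24) = -107/6, f(109/24) = -121/6, f(5.125) = -22.5, f(137/24) = -149/6.
Sum = Δu · [f(67/24) + f(3.375) + f(95/24) + ...].
Sum = -66.5.

-66.5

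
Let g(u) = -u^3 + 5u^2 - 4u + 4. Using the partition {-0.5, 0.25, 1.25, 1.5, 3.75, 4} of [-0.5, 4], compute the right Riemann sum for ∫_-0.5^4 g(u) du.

Subinterval widths: 0.75, 1, 0.25, 2.25, 0.25.
Right endpoints: 0.25, 1.25, 1.5, 3.75, 4.
g(0.25) = 3.296875, g(1.25) = 4.859375, g(1.5) = 5.875, g(3.75) = 6.578125, g(4) = 4.
Sum = Σ Δu_i · g(u_i).
Sum = 24.6015625.

24.6015625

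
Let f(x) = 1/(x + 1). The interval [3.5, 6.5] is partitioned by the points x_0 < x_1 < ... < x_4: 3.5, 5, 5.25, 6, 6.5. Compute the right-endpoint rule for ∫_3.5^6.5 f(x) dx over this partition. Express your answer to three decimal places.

Subinterval widths: 1.5, 0.25, 0.75, 0.5.
Right endpoints: 5, 5.25, 6, 6.5.
f(5) = 1/6, f(5.25) = 0.16, f(6) = 1/7, f(6.5) = 2/15.
Sum = Σ Δx_i · f(x_i).
Sum ≈ 0.464.

0.464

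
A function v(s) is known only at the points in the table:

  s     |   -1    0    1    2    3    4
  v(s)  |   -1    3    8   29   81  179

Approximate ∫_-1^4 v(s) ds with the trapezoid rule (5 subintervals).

210

Δs = 1.
T_5 = (1/2)·[(-1) + 2·3 + 2·8 + 2·29 + 2·81 + 179] = 210.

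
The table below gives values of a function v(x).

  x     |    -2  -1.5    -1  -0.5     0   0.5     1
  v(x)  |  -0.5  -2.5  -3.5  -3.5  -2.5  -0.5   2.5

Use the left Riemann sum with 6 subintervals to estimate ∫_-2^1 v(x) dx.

Δx = 0.5.
Sum = 0.5·[(-0.5) + (-2.5) + (-3.5) + (-3.5) + (-2.5) + (-0.5)] = -6.5.

-6.5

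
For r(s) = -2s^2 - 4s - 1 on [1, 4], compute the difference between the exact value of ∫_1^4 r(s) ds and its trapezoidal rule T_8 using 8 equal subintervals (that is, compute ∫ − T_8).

0.140625

Exact integral: ∫_1^4 r(s) ds = -75.
T_8 = -75.140625.
Error = -75 − (-75.140625) = 0.140625.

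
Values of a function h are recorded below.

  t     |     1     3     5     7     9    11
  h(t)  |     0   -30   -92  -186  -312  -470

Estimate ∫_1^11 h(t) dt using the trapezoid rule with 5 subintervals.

Δt = 2.
T_5 = (2/2)·[0 + 2·(-30) + 2·(-92) + 2·(-186) + 2·(-312) + (-470)] = -1710.

-1710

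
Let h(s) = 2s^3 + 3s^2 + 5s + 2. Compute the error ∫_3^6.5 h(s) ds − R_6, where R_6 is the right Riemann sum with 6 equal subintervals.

-184.8984375

Exact integral: ∫_3^6.5 h(s) ds = 1189.78125.
R_6 = 1374.6796875.
Error = 1189.78125 − 1374.6796875 = -184.8984375.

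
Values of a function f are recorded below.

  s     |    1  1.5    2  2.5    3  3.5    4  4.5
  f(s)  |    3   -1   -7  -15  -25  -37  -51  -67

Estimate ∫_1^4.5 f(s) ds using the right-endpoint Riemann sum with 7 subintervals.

Δs = 0.5.
Sum = 0.5·[(-1) + (-7) + (-15) + (-25) + (-37) + (-51) + (-67)] = -101.5.

-101.5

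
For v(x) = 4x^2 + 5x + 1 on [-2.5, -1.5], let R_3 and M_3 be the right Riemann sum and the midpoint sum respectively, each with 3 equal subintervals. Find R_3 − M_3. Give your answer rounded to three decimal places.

R_3 ≈ 5.57407.
M_3 ≈ 7.29630.
R_3 − M_3 ≈ -1.722.

-1.722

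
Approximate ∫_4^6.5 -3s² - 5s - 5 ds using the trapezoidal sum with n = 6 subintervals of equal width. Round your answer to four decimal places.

-288.9670

Δs = (6.5 − 4)/6 = 5/12.
f(4) = -73, f(53/12) = -4109/48, f(29/6) = -99.25, f(5.25) = -113.9375, f(17/3) = -389/3, f(73/12) = -146.4375, f(6.5) = -164.25.
T_6 = (Δs/2)·[f(s_0) + 2f(s_1) + ... + 2f(s_{5}) + f(s_6)].
Sum ≈ -288.9670.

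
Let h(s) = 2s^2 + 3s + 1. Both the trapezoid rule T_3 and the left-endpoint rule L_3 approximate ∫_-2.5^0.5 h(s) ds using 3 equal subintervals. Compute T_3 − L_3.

T_3 = 5.5.
L_3 = 7.
T_3 − L_3 = -1.5.

-1.5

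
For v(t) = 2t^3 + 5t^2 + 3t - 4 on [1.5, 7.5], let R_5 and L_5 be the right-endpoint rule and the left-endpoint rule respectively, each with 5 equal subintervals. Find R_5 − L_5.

R_5 = 3055.08.
L_5 = 1705.08.
R_5 − L_5 = 1350.

1350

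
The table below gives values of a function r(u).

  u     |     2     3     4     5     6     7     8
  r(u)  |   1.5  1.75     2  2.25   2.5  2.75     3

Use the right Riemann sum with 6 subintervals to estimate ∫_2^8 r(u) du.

Δu = 1.
Sum = 1·[1.75 + 2 + 2.25 + 2.5 + 2.75 + 3] = 14.25.

14.25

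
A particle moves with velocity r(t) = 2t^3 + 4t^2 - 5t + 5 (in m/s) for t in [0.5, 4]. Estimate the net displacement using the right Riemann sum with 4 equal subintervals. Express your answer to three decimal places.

Δt = (4 − 0.5)/4 = 0.875.
Right endpoints: 1.375, 2.25, 3.125, 4.
r(1.375) = 10.88671875, r(2.25) = 36.78125, r(3.125) = 89.47265625, r(4) = 177.
Sum = Δt · [r(1.375) + r(2.25) + r(3.125) + r(4)].
Sum ≈ 274.873.

274.873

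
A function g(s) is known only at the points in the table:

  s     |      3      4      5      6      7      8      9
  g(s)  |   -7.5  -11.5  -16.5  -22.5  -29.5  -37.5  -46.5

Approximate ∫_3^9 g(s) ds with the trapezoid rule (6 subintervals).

-144.5

Δs = 1.
T_6 = (1/2)·[(-7.5) + 2·(-11.5) + 2·(-16.5) + 2·(-22.5) + 2·(-29.5) + 2·(-37.5) + (-46.5)] = -144.5.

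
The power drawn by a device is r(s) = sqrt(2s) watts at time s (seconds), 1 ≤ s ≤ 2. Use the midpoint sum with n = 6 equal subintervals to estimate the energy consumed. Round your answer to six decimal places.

1.724097

Δs = (2 − 1)/6 = 1/6.
Midpoints: 13/12, 1.25, 17/12, 19/12, 1.75, 23/12.
r(13/12) ≈ 1.471960, r(1.25) ≈ 1.581139, r(17/12) ≈ 1.683251, r(19/12) ≈ 1.779513, r(1.75) ≈ 1.870829, r(23/12) ≈ 1.957890.
Sum = Δs · [r(13/12) + r(1.25) + r(17/12) + ...].
Sum ≈ 1.724097.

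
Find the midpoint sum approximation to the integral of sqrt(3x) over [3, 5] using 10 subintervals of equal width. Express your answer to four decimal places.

Δx = (5 − 3)/10 = 0.2.
Midpoints: 3.1, 3.3, 3.5, 3.7, 3.9, 4.1, 4.3, 4.5, 4.7, 4.9.
f(3.1) ≈ 3.0496, f(3.3) ≈ 3.1464, f(3.5) ≈ 3.2404, f(3.7) ≈ 3.3317, f(3.9) ≈ 3.4205, f(4.1) ≈ 3.5071, f(4.3) ≈ 3.5917, f(4.5) ≈ 3.6742, f(4.7) ≈ 3.7550, f(4.9) ≈ 3.8341.
Sum = Δx · [f(3.1) + f(3.3) + f(3.5) + ...].
Sum ≈ 6.9101.

6.9101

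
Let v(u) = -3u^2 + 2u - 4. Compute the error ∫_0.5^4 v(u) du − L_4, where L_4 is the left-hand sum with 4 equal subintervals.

-16.26953125

Exact integral: ∫_0.5^4 v(u) du = -62.125.
L_4 = -45.85546875.
Error = -62.125 − (-45.85546875) = -16.26953125.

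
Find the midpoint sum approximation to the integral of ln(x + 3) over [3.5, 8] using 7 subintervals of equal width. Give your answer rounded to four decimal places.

9.7112

Δx = (8 − 3.5)/7 = 9/14.
Midpoints: 107/28, 125/28, 143/28, 5.75, 179/28, 197/28, 215/28.
f(107/28) ≈ 1.9201, f(125/28) ≈ 2.0101, f(143/28) ≈ 2.0927, f(5.75) ≈ 2.1691, f(179/28) ≈ 2.2399, f(197/28) ≈ 2.3062, f(215/28) ≈ 2.3682.
Sum = Δx · [f(107/28) + f(125/28) + f(143/28) + ...].
Sum ≈ 9.7112.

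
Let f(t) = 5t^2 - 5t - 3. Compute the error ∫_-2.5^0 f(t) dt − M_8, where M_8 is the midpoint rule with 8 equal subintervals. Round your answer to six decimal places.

Exact integral: ∫_-2.5^0 f(t) dt ≈ 34.16666667.
M_8 ≈ 34.06494141.
Error ≈ 34.16666667 − 34.06494141 ≈ 0.101725.

0.101725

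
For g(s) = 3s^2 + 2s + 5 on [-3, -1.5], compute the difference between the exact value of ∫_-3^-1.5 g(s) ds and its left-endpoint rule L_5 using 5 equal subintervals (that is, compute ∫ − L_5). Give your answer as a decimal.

-2.655

Exact integral: ∫_-3^-1.5 g(s) ds = 24.375.
L_5 = 27.03.
Error = 24.375 − 27.03 = -2.655.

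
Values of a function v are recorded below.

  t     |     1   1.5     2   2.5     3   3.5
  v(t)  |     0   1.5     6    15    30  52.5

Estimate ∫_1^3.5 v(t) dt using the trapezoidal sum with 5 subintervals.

Δt = 0.5.
T_5 = (0.5/2)·[0 + 2·1.5 + 2·6 + 2·15 + 2·30 + 52.5] = 39.375.

39.375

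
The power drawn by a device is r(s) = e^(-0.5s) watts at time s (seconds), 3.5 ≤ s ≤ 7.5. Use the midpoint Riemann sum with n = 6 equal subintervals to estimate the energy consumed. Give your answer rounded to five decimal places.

0.29913

Δs = (7.5 − 3.5)/6 = 2/3.
Midpoints: 23/6, 4.5, 31/6, 35/6, 6.5, 43/6.
r(23/6) ≈ 0.14710, r(4.5) ≈ 0.10540, r(31/6) ≈ 0.07552, r(35/6) ≈ 0.05411, r(6.5) ≈ 0.03877, r(43/6) ≈ 0.02778.
Sum = Δs · [r(23/6) + r(4.5) + r(31/6) + ...].
Sum ≈ 0.29913.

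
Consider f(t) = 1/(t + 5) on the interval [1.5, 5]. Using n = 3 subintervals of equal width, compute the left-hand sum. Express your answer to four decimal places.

Δt = (5 − 1.5)/3 = 7/6.
Left endpoints: 1.5, 8/3, 23/6.
f(1.5) = 2/13, f(8/3) = 3/23, f(23/6) = 6/53.
Sum = Δt · [f(1.5) + f(8/3) + f(23/6)].
Sum ≈ 0.4637.

0.4637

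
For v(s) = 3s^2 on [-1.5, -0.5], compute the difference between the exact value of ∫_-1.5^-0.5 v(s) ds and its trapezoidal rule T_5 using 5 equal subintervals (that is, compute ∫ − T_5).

-0.02

Exact integral: ∫_-1.5^-0.5 v(s) ds = 3.25.
T_5 = 3.27.
Error = 3.25 − 3.27 = -0.02.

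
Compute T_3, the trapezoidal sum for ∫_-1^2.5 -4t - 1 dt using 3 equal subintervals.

-14

Δt = (2.5 − (-1))/3 = 7/6.
f(-1) = 3, f(1/6) = -5/3, f(4/3) = -19/3, f(2.5) = -11.
T_3 = (Δt/2)·[f(t_0) + 2f(t_1) + 2f(t_2) + f(t_3)].
Sum = -14.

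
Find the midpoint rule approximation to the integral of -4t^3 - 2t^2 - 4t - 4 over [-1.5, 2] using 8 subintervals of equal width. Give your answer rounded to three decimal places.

Δt = (2 − (-1.5))/8 = 0.4375.
Midpoints: -1.28125, -0.84375, -0.40625, 0.03125, 0.46875, 0.90625, 1.34375, 1.78125.
f(-1.28125) = 51241/8192, f(-0.84375) = 2899/8192, f(-0.40625) = -19963/8192, f(0.03125) = -33809/8192, f(0.46875) = -55103/8192, f(0.90625) = -100309/8192, f(1.34375) = -185891/8192, f(1.78125) = -328313/8192.
Sum = Δt · [f(-1.28125) + f(-0.84375) + f(-0.40625) + ...].
Sum ≈ -35.742.

-35.742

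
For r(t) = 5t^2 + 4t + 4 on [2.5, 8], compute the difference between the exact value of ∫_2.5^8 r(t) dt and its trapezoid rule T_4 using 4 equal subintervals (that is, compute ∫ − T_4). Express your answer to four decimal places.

-8.6654

Exact integral: ∫_2.5^8 r(t) dt ≈ 964.791667.
T_4 = 973.45703125.
Error ≈ 964.791667 − 973.45703125 ≈ -8.6654.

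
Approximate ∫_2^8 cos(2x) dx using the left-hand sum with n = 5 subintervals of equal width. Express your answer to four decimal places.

Δx = (8 − 2)/5 = 1.2.
Left endpoints: 2, 3.2, 4.4, 5.6, 6.8.
f(2) ≈ -0.6536, f(3.2) ≈ 0.9932, f(4.4) ≈ -0.8111, f(5.6) ≈ 0.2030, f(6.8) ≈ 0.5117.
Sum = Δx · [f(2) + f(3.2) + f(4.4) + f(5.6) + f(6.8)].
Sum ≈ 0.2918.

0.2918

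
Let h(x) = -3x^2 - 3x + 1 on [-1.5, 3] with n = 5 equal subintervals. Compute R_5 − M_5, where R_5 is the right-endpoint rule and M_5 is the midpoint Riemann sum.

R_5 = -53.01.
M_5 = -35.08875.
R_5 − M_5 = -17.92125.

-17.92125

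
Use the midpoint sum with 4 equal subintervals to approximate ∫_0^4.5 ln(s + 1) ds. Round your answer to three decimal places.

4.916

Δs = (4.5 − 0)/4 = 1.125.
Midpoints: 0.5625, 1.6875, 2.8125, 3.9375.
f(0.5625) ≈ 0.446, f(1.6875) ≈ 0.989, f(2.8125) ≈ 1.338, f(3.9375) ≈ 1.597.
Sum = Δs · [f(0.5625) + f(1.6875) + f(2.8125) + f(3.9375)].
Sum ≈ 4.916.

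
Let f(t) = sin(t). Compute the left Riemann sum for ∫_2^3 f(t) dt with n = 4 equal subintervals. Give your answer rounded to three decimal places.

Δt = (3 − 2)/4 = 0.25.
Left endpoints: 2, 2.25, 2.5, 2.75.
f(2) ≈ 0.909, f(2.25) ≈ 0.778, f(2.5) ≈ 0.598, f(2.75) ≈ 0.382.
Sum = Δt · [f(2) + f(2.25) + f(2.5) + f(2.75)].
Sum ≈ 0.667.

0.667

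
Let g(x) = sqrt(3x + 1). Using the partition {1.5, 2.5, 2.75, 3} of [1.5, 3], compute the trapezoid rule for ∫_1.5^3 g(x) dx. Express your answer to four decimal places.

Subinterval widths: 1, 0.25, 0.25.
g(1.5) ≈ 2.3452, g(2.5) ≈ 2.9155, g(2.75) ≈ 3.0414, g(3) ≈ 3.1623.
On each subinterval the trapezoid contributes (Δx_i/2)·[g(x_{i-1}) + g(x_i)].
Sum ≈ 4.1504.

4.1504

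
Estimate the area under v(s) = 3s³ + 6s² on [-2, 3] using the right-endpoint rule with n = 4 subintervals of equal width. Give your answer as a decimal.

216.796875

Δs = (3 − (-2))/4 = 1.25.
Right endpoints: -0.75, 0.5, 1.75, 3.
v(-0.75) = 2.109375, v(0.5) = 1.875, v(1.75) = 34.453125, v(3) = 135.
Sum = Δs · [v(-0.75) + v(0.5) + v(1.75) + v(3)].
Sum = 216.796875.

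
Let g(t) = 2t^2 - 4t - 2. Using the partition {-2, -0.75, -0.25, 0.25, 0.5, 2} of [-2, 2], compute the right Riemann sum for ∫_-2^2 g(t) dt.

Subinterval widths: 1.25, 0.5, 0.5, 0.25, 1.5.
Right endpoints: -0.75, -0.25, 0.25, 0.5, 2.
g(-0.75) = 2.125, g(-0.25) = -0.875, g(0.25) = -2.875, g(0.5) = -3.5, g(2) = -2.
Sum = Σ Δt_i · g(t_i).
Sum = -3.09375.

-3.09375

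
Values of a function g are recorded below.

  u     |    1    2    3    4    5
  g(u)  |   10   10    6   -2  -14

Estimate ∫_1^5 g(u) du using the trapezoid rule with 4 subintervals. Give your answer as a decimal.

Δu = 1.
T_4 = (1/2)·[10 + 2·10 + 2·6 + 2·(-2) + (-14)] = 12.

12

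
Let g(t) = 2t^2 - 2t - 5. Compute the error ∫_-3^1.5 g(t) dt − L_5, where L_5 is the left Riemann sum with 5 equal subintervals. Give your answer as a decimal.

-11.34

Exact integral: ∫_-3^1.5 g(t) dt = 4.5.
L_5 = 15.84.
Error = 4.5 − 15.84 = -11.34.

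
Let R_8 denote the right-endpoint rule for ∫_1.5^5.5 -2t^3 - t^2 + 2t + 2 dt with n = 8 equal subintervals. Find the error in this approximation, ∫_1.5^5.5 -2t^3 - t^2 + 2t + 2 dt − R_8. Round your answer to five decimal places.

Exact integral: ∫_1.5^5.5 f(t) dt ≈ -473.3333333.
R_8 = -563.5.
Error ≈ -473.3333333 − (-563.5) ≈ 90.16667.

90.16667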